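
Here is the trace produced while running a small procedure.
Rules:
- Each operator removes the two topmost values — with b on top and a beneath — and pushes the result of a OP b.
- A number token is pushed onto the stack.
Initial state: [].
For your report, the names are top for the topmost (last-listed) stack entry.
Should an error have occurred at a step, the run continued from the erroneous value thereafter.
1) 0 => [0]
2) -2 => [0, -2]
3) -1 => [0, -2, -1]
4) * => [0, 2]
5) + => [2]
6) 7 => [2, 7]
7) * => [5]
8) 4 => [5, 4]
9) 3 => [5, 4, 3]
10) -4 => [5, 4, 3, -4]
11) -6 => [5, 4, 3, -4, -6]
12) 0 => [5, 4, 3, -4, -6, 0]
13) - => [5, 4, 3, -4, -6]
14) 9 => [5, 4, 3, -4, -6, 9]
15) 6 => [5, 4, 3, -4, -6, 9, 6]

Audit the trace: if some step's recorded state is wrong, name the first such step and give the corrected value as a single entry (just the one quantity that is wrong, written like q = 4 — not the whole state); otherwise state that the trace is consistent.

step 7, top = 14

Recomputing the run from the initial state:
step 1: [0]
step 2: [0, -2]
step 3: [0, -2, -1]
step 4: [0, 2]
step 5: [2]
step 6: [2, 7]
step 7: [14]
step 8: [14, 4]
step 9: [14, 4, 3]
step 10: [14, 4, 3, -4]
step 11: [14, 4, 3, -4, -6]
step 12: [14, 4, 3, -4, -6, 0]
step 13: [14, 4, 3, -4, -6]
step 14: [14, 4, 3, -4, -6, 9]
step 15: [14, 4, 3, -4, -6, 9, 6]
The first disagreement with the trace is at step 7, where the value should be top = 14.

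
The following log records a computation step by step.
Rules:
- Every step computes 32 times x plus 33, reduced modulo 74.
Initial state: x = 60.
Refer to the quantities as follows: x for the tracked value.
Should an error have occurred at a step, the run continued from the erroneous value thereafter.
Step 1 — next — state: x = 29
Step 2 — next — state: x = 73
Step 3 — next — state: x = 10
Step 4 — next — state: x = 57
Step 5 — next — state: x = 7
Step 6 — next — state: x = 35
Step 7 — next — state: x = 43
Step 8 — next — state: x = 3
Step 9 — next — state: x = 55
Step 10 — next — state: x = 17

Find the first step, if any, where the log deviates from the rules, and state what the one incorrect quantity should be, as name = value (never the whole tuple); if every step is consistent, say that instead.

Step 1: x = (32*60 + 33) mod 74 = 29 — in agreement.
Step 2: x = (32*29 + 33) mod 74 = 73 — consistent with the log.
Step 3: x = (32*73 + 33) mod 74 = 1 — the log disagrees here.
That makes step 3 the first incorrect line — x = 1 is what it should show.

step 3, x = 1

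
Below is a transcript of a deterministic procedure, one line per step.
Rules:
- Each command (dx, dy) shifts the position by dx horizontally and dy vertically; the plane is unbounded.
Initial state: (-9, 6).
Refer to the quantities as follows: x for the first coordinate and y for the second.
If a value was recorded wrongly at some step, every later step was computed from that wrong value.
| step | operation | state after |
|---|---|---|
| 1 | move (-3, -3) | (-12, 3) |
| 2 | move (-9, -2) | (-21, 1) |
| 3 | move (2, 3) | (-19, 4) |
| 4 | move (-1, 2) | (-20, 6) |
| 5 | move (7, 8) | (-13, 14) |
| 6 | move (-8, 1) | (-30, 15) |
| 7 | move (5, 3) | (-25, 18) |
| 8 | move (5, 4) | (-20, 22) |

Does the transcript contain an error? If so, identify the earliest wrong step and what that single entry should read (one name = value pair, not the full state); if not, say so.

step 6, x = -21

step 1: x = -9 + (-3) = -12, y = 6 + (-3) = 3 -> in agreement
step 2: x = -12 + (-9) = -21, y = 3 + (-2) = 1 -> confirmed correct
step 3: x = -21 + (2) = -19, y = 1 + (3) = 4 -> confirmed correct
step 4: x = -19 + (-1) = -20, y = 4 + (2) = 6 -> matches
step 5: x = -20 + (7) = -13, y = 6 + (8) = 14 -> in agreement
step 6: x = -13 + (-8) = -21, y = 14 + (1) = 15 -> the transcript has a different value
First incorrect step: 6; the correct value is x = -21.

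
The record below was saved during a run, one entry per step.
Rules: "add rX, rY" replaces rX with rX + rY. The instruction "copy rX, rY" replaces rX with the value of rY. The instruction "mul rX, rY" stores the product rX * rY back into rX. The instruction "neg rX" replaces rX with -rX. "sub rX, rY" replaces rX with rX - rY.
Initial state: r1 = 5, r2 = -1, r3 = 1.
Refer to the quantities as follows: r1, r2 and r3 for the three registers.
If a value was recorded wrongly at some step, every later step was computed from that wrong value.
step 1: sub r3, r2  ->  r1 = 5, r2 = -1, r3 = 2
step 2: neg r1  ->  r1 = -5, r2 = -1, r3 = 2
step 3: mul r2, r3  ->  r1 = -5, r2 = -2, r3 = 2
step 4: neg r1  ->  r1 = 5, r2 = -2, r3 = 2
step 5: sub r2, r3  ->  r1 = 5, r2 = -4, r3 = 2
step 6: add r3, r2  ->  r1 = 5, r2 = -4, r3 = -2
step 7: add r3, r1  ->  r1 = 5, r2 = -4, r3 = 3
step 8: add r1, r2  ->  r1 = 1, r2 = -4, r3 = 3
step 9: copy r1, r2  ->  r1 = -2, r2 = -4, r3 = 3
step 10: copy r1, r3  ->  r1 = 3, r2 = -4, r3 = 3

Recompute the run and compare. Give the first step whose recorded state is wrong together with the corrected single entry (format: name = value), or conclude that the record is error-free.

Recomputing the run from the initial state:
step 1: r1 = 5, r2 = -1, r3 = 2
step 2: r1 = -5, r2 = -1, r3 = 2
step 3: r1 = -5, r2 = -2, r3 = 2
step 4: r1 = 5, r2 = -2, r3 = 2
step 5: r1 = 5, r2 = -4, r3 = 2
step 6: r1 = 5, r2 = -4, r3 = -2
step 7: r1 = 5, r2 = -4, r3 = 3
step 8: r1 = 1, r2 = -4, r3 = 3
step 9: r1 = -4, r2 = -4, r3 = 3
step 10: r1 = 3, r2 = -4, r3 = 3
The first disagreement with the record is at step 9, where the value should be r1 = -4.

step 9, r1 = -4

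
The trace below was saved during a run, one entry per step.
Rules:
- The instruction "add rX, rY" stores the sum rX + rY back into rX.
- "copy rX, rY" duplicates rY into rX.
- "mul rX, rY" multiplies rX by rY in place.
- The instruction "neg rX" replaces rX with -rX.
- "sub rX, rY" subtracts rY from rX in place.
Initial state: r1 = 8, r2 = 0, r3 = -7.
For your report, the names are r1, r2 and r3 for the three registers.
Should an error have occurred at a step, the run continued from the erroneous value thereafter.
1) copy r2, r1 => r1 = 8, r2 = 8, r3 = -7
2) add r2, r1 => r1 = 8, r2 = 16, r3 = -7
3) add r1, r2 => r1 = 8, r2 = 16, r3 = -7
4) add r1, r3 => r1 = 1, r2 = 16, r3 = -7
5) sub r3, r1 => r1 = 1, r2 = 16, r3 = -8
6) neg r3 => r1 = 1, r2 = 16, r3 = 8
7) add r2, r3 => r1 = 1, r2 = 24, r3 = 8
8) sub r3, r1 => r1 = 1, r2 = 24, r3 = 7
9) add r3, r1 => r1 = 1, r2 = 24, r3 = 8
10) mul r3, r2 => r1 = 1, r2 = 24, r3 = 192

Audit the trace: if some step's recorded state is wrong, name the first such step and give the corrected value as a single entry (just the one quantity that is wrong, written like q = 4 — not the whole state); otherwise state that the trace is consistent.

step 3, r1 = 24

step 1: r2 = 8 -> confirmed correct
step 2: r2 = 8 + 8 = 16 -> same as recorded
step 3: r1 = 8 + 16 = 24 -> this is not what the trace shows
Step 3 is the first one off; corrected, r1 = 24.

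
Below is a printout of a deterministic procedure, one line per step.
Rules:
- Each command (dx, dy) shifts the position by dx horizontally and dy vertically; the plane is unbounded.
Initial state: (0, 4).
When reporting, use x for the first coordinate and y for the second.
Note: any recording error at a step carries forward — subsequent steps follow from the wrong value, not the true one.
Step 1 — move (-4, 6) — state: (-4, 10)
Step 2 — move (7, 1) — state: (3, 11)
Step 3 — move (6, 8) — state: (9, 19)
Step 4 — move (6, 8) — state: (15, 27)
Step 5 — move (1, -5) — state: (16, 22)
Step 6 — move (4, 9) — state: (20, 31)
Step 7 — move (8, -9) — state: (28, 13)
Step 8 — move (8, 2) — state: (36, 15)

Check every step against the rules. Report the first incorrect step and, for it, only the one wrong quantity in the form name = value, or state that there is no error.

step 7, y = 22

Recomputing the run from the initial state:
step 1: x = -4, y = 10
step 2: x = 3, y = 11
step 3: x = 9, y = 19
step 4: x = 15, y = 27
step 5: x = 16, y = 22
step 6: x = 20, y = 31
step 7: x = 28, y = 22
step 8: x = 36, y = 24
The first disagreement with the printout is at step 7, where the value should be y = 22.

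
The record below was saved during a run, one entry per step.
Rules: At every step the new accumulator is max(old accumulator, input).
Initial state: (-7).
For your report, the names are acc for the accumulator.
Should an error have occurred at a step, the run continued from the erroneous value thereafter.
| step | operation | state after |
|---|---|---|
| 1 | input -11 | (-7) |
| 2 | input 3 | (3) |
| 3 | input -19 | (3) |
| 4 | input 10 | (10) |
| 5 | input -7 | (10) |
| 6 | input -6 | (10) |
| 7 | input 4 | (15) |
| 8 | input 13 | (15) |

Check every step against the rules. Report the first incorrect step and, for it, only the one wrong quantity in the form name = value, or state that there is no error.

step 1: acc = max(-7, -11) = -7 -> matches
step 2: acc = max(-7, 3) = 3 -> verified
step 3: acc = max(3, -19) = 3 -> verified
step 4: acc = max(3, 10) = 10 -> in agreement
step 5: acc = max(10, -7) = 10 -> consistent with the record
step 6: acc = max(10, -6) = 10 -> checks out
step 7: acc = max(10, 4) = 10 -> this is not what the record shows
First incorrect step: 7; the correct value is acc = 10.

step 7, acc = 10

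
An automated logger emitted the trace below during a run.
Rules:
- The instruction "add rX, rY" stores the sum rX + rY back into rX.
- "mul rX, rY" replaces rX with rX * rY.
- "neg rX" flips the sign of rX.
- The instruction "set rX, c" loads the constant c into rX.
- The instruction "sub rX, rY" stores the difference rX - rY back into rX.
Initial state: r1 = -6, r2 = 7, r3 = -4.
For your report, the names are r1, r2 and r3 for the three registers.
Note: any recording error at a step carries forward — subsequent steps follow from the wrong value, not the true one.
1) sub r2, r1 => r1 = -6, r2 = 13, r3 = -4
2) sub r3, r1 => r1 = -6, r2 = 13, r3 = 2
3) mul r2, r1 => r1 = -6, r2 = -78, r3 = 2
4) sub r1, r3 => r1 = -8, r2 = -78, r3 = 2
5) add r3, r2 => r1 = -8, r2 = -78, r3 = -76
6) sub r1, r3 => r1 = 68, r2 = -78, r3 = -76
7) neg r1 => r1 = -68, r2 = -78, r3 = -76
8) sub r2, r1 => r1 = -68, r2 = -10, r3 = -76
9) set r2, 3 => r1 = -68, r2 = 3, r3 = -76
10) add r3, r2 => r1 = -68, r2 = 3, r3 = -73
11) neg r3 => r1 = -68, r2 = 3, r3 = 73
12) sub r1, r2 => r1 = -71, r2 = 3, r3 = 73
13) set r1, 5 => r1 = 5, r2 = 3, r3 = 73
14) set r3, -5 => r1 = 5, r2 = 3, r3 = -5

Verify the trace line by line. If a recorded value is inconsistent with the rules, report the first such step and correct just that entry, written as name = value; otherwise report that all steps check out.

Step 1: r2 = 7 - -6 = 13 — exactly as logged.
Step 2: r3 = -4 - -6 = 2 — in agreement.
Step 3: r2 = 13 * -6 = -78 — consistent with the trace.
Step 4: r1 = -6 - 2 = -8 — agrees with the trace.
Step 5: r3 = 2 + -78 = -76 — confirmed correct.
Step 6: r1 = -8 - -76 = 68 — same as recorded.
Step 7: r1 = -(68) = -68 — matches.
Step 8: r2 = -78 - -68 = -10 — consistent with the trace.
Step 9: r2 = 3 — verified.
Step 10: r3 = -76 + 3 = -73 — no discrepancy.
Step 11: r3 = -(-73) = 73 — checks out.
Step 12: r1 = -68 - 3 = -71 — consistent with the trace.
Step 13: r1 = 5 — same as recorded.
Step 14: r3 = -5 — consistent with the trace.
Each recorded entry agrees with the recomputation.

no error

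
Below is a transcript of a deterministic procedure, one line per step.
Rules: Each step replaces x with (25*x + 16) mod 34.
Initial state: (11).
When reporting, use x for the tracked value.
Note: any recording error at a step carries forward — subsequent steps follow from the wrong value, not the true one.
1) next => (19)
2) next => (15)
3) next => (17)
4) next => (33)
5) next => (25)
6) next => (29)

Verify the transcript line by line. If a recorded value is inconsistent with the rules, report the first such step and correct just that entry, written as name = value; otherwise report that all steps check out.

1. x = (25*11 + 16) mod 34 = 19 (matches)
2. x = (25*19 + 16) mod 34 = 15 (matches)
3. x = (25*15 + 16) mod 34 = 17 (same as recorded)
4. x = (25*17 + 16) mod 34 = 33 (no discrepancy)
5. x = (25*33 + 16) mod 34 = 25 (in agreement)
6. x = (25*25 + 16) mod 34 = 29 (consistent with the transcript)
The recomputation confirms every line.

no error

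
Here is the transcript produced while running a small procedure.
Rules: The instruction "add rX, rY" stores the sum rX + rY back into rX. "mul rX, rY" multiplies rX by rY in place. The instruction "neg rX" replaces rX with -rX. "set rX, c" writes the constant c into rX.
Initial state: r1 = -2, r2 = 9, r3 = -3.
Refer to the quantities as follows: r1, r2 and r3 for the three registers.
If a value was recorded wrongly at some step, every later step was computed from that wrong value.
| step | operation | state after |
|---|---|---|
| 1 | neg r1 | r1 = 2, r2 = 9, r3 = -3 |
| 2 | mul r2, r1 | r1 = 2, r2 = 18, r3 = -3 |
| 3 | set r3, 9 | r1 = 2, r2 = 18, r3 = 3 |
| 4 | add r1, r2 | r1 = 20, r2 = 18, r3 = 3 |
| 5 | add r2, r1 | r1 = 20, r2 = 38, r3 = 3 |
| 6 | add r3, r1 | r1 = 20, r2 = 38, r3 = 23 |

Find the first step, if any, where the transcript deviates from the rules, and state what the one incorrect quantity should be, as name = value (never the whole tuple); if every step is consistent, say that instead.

Recomputing the run from the initial state:
step 1: r1 = 2, r2 = 9, r3 = -3
step 2: r1 = 2, r2 = 18, r3 = -3
step 3: r1 = 2, r2 = 18, r3 = 9
step 4: r1 = 20, r2 = 18, r3 = 9
step 5: r1 = 20, r2 = 38, r3 = 9
step 6: r1 = 20, r2 = 38, r3 = 29
The first disagreement with the transcript is at step 3, where the value should be r3 = 9.

step 3, r3 = 9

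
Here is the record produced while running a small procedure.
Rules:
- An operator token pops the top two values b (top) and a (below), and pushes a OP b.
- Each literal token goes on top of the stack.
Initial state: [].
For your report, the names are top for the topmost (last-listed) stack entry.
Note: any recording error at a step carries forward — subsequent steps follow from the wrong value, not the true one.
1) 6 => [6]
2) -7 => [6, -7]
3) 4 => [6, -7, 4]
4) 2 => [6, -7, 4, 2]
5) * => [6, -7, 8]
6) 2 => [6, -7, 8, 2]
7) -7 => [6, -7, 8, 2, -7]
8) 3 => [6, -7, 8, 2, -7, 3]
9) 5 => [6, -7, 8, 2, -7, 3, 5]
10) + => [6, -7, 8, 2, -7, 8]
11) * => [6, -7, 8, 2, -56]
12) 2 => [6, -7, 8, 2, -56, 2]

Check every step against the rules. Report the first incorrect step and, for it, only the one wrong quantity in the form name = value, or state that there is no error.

no error

Recomputing the run from the initial state:
step 1: [6]
step 2: [6, -7]
step 3: [6, -7, 4]
step 4: [6, -7, 4, 2]
step 5: [6, -7, 8]
step 6: [6, -7, 8, 2]
step 7: [6, -7, 8, 2, -7]
step 8: [6, -7, 8, 2, -7, 3]
step 9: [6, -7, 8, 2, -7, 3, 5]
step 10: [6, -7, 8, 2, -7, 8]
step 11: [6, -7, 8, 2, -56]
step 12: [6, -7, 8, 2, -56, 2]
This matches the record at every step.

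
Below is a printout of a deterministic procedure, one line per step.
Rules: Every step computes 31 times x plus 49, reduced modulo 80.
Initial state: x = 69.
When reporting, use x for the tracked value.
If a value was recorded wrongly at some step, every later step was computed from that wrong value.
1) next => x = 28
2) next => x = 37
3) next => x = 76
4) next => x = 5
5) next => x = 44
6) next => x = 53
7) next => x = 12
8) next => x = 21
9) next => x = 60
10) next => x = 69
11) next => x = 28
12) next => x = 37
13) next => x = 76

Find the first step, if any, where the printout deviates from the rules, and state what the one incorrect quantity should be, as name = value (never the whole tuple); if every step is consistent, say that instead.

no error

1. x = (31*69 + 49) mod 80 = 28 (same as recorded)
2. x = (31*28 + 49) mod 80 = 37 (same as recorded)
3. x = (31*37 + 49) mod 80 = 76 (checks out)
4. x = (31*76 + 49) mod 80 = 5 (verified)
5. x = (31*5 + 49) mod 80 = 44 (verified)
6. x = (31*44 + 49) mod 80 = 53 (same as recorded)
7. x = (31*53 + 49) mod 80 = 12 (exactly as logged)
8. x = (31*12 + 49) mod 80 = 21 (confirmed correct)
9. x = (31*21 + 49) mod 80 = 60 (consistent with the printout)
10. x = (31*60 + 49) mod 80 = 69 (confirmed correct)
11. x = (31*69 + 49) mod 80 = 28 (in agreement)
12. x = (31*28 + 49) mod 80 = 37 (same as recorded)
13. x = (31*37 + 49) mod 80 = 76 (in agreement)
Each recorded entry agrees with the recomputation.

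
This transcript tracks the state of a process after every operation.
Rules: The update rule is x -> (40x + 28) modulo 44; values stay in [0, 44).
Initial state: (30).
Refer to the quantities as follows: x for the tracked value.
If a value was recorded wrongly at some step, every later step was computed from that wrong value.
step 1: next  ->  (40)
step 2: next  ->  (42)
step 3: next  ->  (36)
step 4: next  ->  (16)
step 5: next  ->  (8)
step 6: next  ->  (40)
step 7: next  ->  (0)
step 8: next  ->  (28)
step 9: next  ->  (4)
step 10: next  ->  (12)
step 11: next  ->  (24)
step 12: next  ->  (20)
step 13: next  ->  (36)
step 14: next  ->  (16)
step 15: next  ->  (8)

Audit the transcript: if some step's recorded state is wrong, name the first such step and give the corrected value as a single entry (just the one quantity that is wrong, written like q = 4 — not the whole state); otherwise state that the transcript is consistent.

step 2, x = 0

Step 1: x = (40*30 + 28) mod 44 = 40 — same as recorded.
Step 2: x = (40*40 + 28) mod 44 = 0 — the transcript has a different value.
The audit stops at step 2: the recorded entry is wrong and should be x = 0.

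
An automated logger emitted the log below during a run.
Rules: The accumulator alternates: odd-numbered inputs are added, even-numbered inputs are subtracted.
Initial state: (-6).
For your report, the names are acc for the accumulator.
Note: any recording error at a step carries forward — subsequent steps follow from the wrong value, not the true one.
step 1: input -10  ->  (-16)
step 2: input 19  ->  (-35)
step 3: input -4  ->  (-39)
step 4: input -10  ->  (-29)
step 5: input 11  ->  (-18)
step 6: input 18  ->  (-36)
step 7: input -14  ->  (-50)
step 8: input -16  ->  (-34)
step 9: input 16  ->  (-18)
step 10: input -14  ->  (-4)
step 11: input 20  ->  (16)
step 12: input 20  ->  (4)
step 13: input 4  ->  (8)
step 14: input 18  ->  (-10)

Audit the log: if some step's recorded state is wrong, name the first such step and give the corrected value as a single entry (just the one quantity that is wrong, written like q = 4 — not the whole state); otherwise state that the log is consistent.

step 12, acc = -4

1. acc = -6 + -10 = -16 (matches)
2. acc = -16 - 19 = -35 (exactly as logged)
3. acc = -35 + -4 = -39 (same as recorded)
4. acc = -39 - -10 = -29 (matches)
5. acc = -29 + 11 = -18 (no discrepancy)
6. acc = -18 - 18 = -36 (confirmed correct)
7. acc = -36 + -14 = -50 (consistent with the log)
8. acc = -50 - -16 = -34 (consistent with the log)
9. acc = -34 + 16 = -18 (matches)
10. acc = -18 - -14 = -4 (agrees with the log)
11. acc = -4 + 20 = 16 (confirmed correct)
12. acc = 16 - 20 = -4 (the log has a different value)
First incorrect step: 12; the correct value is acc = -4.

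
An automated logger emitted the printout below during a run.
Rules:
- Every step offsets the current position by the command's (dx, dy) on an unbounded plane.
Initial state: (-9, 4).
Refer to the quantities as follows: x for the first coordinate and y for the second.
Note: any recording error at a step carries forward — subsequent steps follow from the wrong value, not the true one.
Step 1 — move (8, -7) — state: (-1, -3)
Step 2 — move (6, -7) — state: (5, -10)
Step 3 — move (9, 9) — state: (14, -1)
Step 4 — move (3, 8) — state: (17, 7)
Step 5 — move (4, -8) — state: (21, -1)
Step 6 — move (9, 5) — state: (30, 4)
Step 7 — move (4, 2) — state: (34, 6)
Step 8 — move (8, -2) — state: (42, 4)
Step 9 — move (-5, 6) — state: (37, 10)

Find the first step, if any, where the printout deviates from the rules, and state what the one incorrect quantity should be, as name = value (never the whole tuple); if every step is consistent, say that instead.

no error

1. x = -9 + (8) = -1, y = 4 + (-7) = -3 (in agreement)
2. x = -1 + (6) = 5, y = -3 + (-7) = -10 (exactly as logged)
3. x = 5 + (9) = 14, y = -10 + (9) = -1 (consistent with the printout)
4. x = 14 + (3) = 17, y = -1 + (8) = 7 (exactly as logged)
5. x = 17 + (4) = 21, y = 7 + (-8) = -1 (exactly as logged)
6. x = 21 + (9) = 30, y = -1 + (5) = 4 (exactly as logged)
7. x = 30 + (4) = 34, y = 4 + (2) = 6 (consistent with the printout)
8. x = 34 + (8) = 42, y = 6 + (-2) = 4 (matches)
9. x = 42 + (-5) = 37, y = 4 + (6) = 10 (checks out)
All entries verified; no error found.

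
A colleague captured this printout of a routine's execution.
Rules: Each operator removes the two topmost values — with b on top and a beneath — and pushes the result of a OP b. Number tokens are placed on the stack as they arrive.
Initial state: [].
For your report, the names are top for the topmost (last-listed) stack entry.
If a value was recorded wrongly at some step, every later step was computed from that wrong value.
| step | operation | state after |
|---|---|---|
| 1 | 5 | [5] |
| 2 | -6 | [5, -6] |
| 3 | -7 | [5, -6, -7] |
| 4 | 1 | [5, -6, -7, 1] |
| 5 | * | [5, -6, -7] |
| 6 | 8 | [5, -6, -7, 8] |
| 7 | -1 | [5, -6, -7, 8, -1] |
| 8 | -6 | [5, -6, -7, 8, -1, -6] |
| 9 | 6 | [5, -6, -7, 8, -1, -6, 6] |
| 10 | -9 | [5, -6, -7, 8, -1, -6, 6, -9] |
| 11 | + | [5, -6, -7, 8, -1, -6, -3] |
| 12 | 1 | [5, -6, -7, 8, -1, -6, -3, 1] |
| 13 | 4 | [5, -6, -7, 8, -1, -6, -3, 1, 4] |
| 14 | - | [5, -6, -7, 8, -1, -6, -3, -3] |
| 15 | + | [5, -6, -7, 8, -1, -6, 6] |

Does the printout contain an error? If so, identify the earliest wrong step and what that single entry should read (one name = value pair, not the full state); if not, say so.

step 15, top = -6

Recomputing the run from the initial state:
step 1: [5]
step 2: [5, -6]
step 3: [5, -6, -7]
step 4: [5, -6, -7, 1]
step 5: [5, -6, -7]
step 6: [5, -6, -7, 8]
step 7: [5, -6, -7, 8, -1]
step 8: [5, -6, -7, 8, -1, -6]
step 9: [5, -6, -7, 8, -1, -6, 6]
step 10: [5, -6, -7, 8, -1, -6, 6, -9]
step 11: [5, -6, -7, 8, -1, -6, -3]
step 12: [5, -6, -7, 8, -1, -6, -3, 1]
step 13: [5, -6, -7, 8, -1, -6, -3, 1, 4]
step 14: [5, -6, -7, 8, -1, -6, -3, -3]
step 15: [5, -6, -7, 8, -1, -6, -6]
The first disagreement with the printout is at step 15, where the value should be top = -6.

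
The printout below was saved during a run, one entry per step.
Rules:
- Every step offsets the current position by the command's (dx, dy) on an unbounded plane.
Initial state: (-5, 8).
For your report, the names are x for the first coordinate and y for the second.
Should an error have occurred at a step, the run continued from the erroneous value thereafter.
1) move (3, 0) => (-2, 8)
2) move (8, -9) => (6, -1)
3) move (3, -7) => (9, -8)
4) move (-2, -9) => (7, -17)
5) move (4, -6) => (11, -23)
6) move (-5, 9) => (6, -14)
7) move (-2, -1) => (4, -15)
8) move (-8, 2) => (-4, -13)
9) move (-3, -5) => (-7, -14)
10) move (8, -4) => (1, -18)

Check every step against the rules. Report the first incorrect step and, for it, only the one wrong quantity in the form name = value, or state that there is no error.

1. x = -5 + (3) = -2, y = 8 + (0) = 8 (matches)
2. x = -2 + (8) = 6, y = 8 + (-9) = -1 (exactly as logged)
3. x = 6 + (3) = 9, y = -1 + (-7) = -8 (no discrepancy)
4. x = 9 + (-2) = 7, y = -8 + (-9) = -17 (matches)
5. x = 7 + (4) = 11, y = -17 + (-6) = -23 (matches)
6. x = 11 + (-5) = 6, y = -23 + (9) = -14 (exactly as logged)
7. x = 6 + (-2) = 4, y = -14 + (-1) = -15 (in agreement)
8. x = 4 + (-8) = -4, y = -15 + (2) = -13 (consistent with the printout)
9. x = -4 + (-3) = -7, y = -13 + (-5) = -18 (this is not what the printout shows)
First deviation found at step 9; the corrected entry is y = -18.

step 9, y = -18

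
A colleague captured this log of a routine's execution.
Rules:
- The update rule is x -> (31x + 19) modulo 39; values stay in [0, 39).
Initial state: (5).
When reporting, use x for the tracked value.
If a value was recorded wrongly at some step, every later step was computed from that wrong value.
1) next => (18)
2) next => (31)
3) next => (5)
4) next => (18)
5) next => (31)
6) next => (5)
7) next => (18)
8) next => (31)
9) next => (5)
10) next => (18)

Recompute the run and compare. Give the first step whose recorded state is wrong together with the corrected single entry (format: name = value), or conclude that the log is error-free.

no error

Recomputing the run from the initial state:
step 1: x = 18
step 2: x = 31
step 3: x = 5
step 4: x = 18
step 5: x = 31
step 6: x = 5
step 7: x = 18
step 8: x = 31
step 9: x = 5
step 10: x = 18
This matches the log at every step.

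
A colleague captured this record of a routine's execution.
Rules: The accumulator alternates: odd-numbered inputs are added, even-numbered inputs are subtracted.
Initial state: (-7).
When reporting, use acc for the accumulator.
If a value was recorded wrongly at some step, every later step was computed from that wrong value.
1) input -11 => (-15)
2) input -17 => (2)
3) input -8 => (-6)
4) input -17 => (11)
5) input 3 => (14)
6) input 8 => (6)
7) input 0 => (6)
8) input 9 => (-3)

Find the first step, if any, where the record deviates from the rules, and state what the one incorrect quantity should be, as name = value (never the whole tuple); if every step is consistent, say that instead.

1. acc = -7 + -11 = -18 (this is not what the record shows)
First deviation found at step 1; the corrected entry is acc = -18.

step 1, acc = -18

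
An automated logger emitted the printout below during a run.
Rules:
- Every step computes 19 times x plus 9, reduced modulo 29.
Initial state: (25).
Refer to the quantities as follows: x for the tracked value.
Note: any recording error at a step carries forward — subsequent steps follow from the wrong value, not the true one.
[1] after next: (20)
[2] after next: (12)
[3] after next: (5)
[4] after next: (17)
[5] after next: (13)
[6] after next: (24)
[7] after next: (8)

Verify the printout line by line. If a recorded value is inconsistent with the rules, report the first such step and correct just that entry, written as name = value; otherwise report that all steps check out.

step 7, x = 1

step 1: x = (19*25 + 9) mod 29 = 20 -> consistent with the printout
step 2: x = (19*20 + 9) mod 29 = 12 -> confirmed correct
step 3: x = (19*12 + 9) mod 29 = 5 -> consistent with the printout
step 4: x = (19*5 + 9) mod 29 = 17 -> consistent with the printout
step 5: x = (19*17 + 9) mod 29 = 13 -> same as recorded
step 6: x = (19*13 + 9) mod 29 = 24 -> no discrepancy
step 7: x = (19*24 + 9) mod 29 = 1 -> the entry is off here
Step 7 is the first one off; corrected, x = 1.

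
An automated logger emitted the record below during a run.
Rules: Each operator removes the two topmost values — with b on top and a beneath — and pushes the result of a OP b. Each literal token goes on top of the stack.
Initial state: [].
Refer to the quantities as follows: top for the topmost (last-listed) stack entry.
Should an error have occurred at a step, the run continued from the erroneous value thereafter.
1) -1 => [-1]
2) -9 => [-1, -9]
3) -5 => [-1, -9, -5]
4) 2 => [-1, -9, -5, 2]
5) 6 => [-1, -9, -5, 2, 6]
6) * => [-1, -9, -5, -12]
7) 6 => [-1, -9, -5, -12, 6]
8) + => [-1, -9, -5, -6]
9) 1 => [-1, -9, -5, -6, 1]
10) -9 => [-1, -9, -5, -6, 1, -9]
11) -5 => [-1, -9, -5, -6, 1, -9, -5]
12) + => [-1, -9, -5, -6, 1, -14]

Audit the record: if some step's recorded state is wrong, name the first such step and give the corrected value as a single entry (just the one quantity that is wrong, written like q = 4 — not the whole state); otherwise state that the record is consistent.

step 6, top = 12

step 1: push -1: top = -1 -> checks out
step 2: push -9: top = -9 -> matches
step 3: push -5: top = -5 -> agrees with the record
step 4: push 2: top = 2 -> in agreement
step 5: push 6: top = 6 -> agrees with the record
step 6: 2 * 6 = 12 -> the record disagrees here
So the first discrepancy is step 6, where the right value is top = 12.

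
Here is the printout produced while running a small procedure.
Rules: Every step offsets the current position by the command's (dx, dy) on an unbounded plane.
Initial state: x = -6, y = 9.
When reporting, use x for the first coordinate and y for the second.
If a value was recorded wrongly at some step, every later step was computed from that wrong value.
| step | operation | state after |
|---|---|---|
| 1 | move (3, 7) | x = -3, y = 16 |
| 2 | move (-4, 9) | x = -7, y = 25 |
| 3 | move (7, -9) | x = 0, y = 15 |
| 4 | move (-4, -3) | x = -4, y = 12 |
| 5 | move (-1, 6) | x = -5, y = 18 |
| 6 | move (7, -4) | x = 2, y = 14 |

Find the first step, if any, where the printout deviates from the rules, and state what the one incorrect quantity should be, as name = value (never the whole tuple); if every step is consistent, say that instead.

step 3, y = 16

step 1: x = -6 + (3) = -3, y = 9 + (7) = 16 -> no discrepancy
step 2: x = -3 + (-4) = -7, y = 16 + (9) = 25 -> same as recorded
step 3: x = -7 + (7) = 0, y = 25 + (-9) = 16 -> not what was recorded
First incorrect step: 3; the correct value is y = 16.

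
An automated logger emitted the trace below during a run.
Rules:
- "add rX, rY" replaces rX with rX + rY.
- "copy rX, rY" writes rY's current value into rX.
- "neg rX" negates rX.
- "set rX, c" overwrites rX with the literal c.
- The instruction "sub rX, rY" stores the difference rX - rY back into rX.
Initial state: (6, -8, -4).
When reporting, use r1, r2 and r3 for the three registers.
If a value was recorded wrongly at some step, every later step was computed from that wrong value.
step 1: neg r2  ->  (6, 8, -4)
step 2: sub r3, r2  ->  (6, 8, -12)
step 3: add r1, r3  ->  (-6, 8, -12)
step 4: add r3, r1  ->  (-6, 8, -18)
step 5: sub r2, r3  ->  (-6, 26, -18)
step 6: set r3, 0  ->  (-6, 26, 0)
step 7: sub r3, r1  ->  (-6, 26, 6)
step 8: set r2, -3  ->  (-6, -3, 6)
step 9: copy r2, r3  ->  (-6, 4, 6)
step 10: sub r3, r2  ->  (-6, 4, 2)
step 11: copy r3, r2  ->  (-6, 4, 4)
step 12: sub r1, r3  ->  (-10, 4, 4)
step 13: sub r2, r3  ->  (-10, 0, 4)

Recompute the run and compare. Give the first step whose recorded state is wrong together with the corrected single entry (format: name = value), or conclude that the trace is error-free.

1. r2 = -(-8) = 8 (matches)
2. r3 = -4 - 8 = -12 (verified)
3. r1 = 6 + -12 = -6 (in agreement)
4. r3 = -12 + -6 = -18 (same as recorded)
5. r2 = 8 - -18 = 26 (confirmed correct)
6. r3 = 0 (in agreement)
7. r3 = 0 - -6 = 6 (agrees with the trace)
8. r2 = -3 (in agreement)
9. r2 = 6 (first mismatch against the trace)
The earliest wrong entry is at step 9: it should read r2 = 6.

step 9, r2 = 6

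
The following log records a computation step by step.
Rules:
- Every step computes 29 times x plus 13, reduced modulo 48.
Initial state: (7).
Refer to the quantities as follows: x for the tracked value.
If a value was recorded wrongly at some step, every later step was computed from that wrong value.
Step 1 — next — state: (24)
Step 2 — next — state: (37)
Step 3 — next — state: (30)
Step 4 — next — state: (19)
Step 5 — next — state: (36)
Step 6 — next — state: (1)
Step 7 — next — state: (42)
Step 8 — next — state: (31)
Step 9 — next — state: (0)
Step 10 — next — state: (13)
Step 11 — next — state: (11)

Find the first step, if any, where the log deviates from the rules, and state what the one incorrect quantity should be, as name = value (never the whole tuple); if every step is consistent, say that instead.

step 11, x = 6

Recomputing the run from the initial state:
step 1: x = 24
step 2: x = 37
step 3: x = 30
step 4: x = 19
step 5: x = 36
step 6: x = 1
step 7: x = 42
step 8: x = 31
step 9: x = 0
step 10: x = 13
step 11: x = 6
The first disagreement with the log is at step 11, where the value should be x = 6.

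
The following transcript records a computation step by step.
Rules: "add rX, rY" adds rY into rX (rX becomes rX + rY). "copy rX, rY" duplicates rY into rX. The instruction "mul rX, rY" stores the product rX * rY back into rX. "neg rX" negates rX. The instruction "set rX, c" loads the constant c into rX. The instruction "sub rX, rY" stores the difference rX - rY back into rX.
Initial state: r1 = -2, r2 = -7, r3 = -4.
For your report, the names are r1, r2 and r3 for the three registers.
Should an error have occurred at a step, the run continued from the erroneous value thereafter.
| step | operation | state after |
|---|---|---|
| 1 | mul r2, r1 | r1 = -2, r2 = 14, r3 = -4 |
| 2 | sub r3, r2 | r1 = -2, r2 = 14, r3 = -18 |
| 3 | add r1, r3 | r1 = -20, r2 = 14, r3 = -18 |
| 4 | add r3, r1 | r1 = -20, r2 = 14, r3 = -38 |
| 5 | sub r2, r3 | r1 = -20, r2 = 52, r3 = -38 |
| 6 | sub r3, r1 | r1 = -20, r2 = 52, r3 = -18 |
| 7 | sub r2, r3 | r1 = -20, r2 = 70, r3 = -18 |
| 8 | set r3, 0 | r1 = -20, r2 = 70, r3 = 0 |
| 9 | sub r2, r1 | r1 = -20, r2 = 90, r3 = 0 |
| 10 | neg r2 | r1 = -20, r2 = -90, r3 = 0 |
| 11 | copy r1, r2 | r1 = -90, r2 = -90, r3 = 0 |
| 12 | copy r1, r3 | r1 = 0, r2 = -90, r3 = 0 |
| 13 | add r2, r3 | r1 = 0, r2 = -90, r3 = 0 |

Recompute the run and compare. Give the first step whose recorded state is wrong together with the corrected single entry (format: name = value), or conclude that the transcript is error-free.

step 1: r2 = -7 * -2 = 14 -> verified
step 2: r3 = -4 - 14 = -18 -> checks out
step 3: r1 = -2 + -18 = -20 -> no discrepancy
step 4: r3 = -18 + -20 = -38 -> consistent with the transcript
step 5: r2 = 14 - -38 = 52 -> confirmed correct
step 6: r3 = -38 - -20 = -18 -> consistent with the transcript
step 7: r2 = 52 - -18 = 70 -> confirmed correct
step 8: r3 = 0 -> matches
step 9: r2 = 70 - -20 = 90 -> same as recorded
step 10: r2 = -(90) = -90 -> consistent with the transcript
step 11: r1 = -90 -> confirmed correct
step 12: r1 = 0 -> exactly as logged
step 13: r2 = -90 + 0 = -90 -> exactly as logged
Every step is consistent.

no error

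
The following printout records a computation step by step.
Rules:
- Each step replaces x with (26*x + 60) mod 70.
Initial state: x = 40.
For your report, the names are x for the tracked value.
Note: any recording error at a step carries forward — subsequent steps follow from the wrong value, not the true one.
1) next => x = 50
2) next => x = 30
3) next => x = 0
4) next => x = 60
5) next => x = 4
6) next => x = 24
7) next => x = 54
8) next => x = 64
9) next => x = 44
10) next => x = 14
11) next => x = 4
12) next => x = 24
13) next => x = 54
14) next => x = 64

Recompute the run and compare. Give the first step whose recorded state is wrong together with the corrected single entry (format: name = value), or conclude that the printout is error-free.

step 5, x = 10

Recomputing the run from the initial state:
step 1: x = 50
step 2: x = 30
step 3: x = 0
step 4: x = 60
step 5: x = 10
step 6: x = 40
step 7: x = 50
step 8: x = 30
step 9: x = 0
step 10: x = 60
step 11: x = 10
step 12: x = 40
step 13: x = 50
step 14: x = 30
The first disagreement with the printout is at step 5, where the value should be x = 10.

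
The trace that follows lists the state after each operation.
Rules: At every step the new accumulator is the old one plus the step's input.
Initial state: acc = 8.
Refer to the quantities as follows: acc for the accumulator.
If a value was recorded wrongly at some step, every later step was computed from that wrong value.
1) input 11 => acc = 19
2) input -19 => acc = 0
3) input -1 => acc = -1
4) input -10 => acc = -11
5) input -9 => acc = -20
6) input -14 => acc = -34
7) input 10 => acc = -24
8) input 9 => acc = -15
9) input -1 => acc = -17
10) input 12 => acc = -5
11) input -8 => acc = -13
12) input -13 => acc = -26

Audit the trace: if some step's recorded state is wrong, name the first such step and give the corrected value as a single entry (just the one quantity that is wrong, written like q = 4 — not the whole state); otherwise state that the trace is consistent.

step 9, acc = -16

Recomputing the run from the initial state:
step 1: acc = 19
step 2: acc = 0
step 3: acc = -1
step 4: acc = -11
step 5: acc = -20
step 6: acc = -34
step 7: acc = -24
step 8: acc = -15
step 9: acc = -16
step 10: acc = -4
step 11: acc = -12
step 12: acc = -25
The first disagreement with the trace is at step 9, where the value should be acc = -16.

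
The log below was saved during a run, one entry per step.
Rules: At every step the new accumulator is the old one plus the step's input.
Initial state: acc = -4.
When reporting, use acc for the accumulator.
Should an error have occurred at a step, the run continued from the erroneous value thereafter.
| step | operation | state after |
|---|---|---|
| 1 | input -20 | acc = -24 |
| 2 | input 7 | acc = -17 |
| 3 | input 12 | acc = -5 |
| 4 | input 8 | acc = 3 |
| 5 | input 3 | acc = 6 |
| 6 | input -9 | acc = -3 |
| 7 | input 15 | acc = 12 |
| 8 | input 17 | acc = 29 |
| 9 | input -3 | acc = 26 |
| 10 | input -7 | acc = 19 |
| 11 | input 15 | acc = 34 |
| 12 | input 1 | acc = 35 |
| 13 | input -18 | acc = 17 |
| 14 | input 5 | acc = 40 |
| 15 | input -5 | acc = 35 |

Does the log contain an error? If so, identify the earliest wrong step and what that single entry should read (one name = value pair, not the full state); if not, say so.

step 14, acc = 22

Recomputing the run from the initial state:
step 1: acc = -24
step 2: acc = -17
step 3: acc = -5
step 4: acc = 3
step 5: acc = 6
step 6: acc = -3
step 7: acc = 12
step 8: acc = 29
step 9: acc = 26
step 10: acc = 19
step 11: acc = 34
step 12: acc = 35
step 13: acc = 17
step 14: acc = 22
step 15: acc = 17
The first disagreement with the log is at step 14, where the value should be acc = 22.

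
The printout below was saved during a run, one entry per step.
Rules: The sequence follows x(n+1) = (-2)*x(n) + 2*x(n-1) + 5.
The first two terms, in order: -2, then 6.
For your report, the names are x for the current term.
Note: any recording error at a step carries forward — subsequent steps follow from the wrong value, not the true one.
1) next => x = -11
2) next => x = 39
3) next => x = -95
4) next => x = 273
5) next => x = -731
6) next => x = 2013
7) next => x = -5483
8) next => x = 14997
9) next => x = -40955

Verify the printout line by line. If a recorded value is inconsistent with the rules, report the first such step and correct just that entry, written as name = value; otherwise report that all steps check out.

no error

Recomputing the run from the initial state:
step 1: x = -11
step 2: x = 39
step 3: x = -95
step 4: x = 273
step 5: x = -731
step 6: x = 2013
step 7: x = -5483
step 8: x = 14997
step 9: x = -40955
This matches the printout at every step.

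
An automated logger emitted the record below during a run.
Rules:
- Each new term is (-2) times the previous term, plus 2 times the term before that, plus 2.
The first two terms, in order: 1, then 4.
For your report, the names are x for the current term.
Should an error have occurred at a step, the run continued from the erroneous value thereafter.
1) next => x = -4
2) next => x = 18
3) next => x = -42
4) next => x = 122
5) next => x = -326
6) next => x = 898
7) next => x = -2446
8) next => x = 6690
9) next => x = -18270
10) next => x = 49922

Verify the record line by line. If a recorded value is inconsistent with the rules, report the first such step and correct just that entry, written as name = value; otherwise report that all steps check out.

Step 1: x = -2*(4) + (2)*(1) + (2) = -4 — confirmed correct.
Step 2: x = -2*(-4) + (2)*(4) + (2) = 18 — same as recorded.
Step 3: x = -2*(18) + (2)*(-4) + (2) = -42 — verified.
Step 4: x = -2*(-42) + (2)*(18) + (2) = 122 — consistent with the record.
Step 5: x = -2*(122) + (2)*(-42) + (2) = -326 — same as recorded.
Step 6: x = -2*(-326) + (2)*(122) + (2) = 898 — in agreement.
Step 7: x = -2*(898) + (2)*(-326) + (2) = -2446 — exactly as logged.
Step 8: x = -2*(-2446) + (2)*(898) + (2) = 6690 — in agreement.
Step 9: x = -2*(6690) + (2)*(-2446) + (2) = -18270 — same as recorded.
Step 10: x = -2*(-18270) + (2)*(6690) + (2) = 49922 — in agreement.
Each recorded entry agrees with the recomputation.

no error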